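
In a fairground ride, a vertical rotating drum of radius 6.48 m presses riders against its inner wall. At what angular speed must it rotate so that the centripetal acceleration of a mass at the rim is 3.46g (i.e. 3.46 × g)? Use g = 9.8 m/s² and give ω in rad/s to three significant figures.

Centripetal acceleration a_c = ω²r. Setting ω²r = 3.46g:
ω = √(3.46g / r) = √(3.46 × 9.8 / 6.48) = √5.233 = 2.288 rad/s.

2.29 rad/s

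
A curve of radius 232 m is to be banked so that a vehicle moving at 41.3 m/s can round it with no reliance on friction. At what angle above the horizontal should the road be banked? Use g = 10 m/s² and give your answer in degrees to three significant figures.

36.3°

With no friction, the horizontal component of the normal force provides the centripetal force: N sinθ = mv²/r, while N cosθ = mg vertically.
Dividing: tanθ = v²/(r g) = (41.3)²/(232 × 10.0) = 1706/2320 = 0.7352.
θ = arctan(0.7352) = 36.32°.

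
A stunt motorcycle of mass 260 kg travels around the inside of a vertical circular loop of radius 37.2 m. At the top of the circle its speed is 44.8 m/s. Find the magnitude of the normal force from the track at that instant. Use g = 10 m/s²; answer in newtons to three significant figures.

At the top, both N and the weight mg point inward (toward the centre), so N + mg = mv²/r.
N = m(v²/r − g) = 260 × ((44.8)²/37.2 − 10.0) = 260 × (53.95 − 10.0) = 260 × 43.95 = 11430 N.

11400 N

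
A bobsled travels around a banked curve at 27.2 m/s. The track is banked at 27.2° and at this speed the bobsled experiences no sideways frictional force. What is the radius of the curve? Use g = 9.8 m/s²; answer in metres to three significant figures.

147 m

Frictionless banking: tanθ = v²/(rg), so r = v²/(g tanθ).
r = (27.2)²/(9.8 × tan 27.2°) = 739.8/(9.8 × 0.5139) = 739.8/5.037 = 146.9 m.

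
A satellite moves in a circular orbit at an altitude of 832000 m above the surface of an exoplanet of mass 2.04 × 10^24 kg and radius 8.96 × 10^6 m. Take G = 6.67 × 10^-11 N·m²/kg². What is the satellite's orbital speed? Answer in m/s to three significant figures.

Orbital radius r = R + h = 8.96 × 10^6 + 832000 = 9.792 × 10^6 m.
Gravity supplies the centripetal force: G M m / r² = m v² / r, so v = √(GM/r).
v = √(6.67 × 10^-11 × 2.04 × 10^24 / 9.792 × 10^6) = √(1.390 × 10^7) = 3728 m/s.

3730 m/s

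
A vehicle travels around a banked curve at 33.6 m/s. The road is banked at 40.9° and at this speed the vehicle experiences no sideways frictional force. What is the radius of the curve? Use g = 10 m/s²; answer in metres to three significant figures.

130 m

Frictionless banking: tanθ = v²/(rg), so r = v²/(g tanθ).
r = (33.6)²/(10.0 × tan 40.9°) = 1129/(10.0 × 0.8662) = 1129/8.662 = 130.3 m.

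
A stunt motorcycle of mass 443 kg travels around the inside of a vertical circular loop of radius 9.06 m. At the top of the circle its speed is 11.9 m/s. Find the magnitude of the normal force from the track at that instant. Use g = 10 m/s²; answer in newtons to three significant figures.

At the top, both N and the weight mg point inward (toward the centre), so N + mg = mv²/r.
N = m(v²/r − g) = 443 × ((11.9)²/9.06 − 10.0) = 443 × (15.63 − 10.0) = 443 × 5.630 = 2494 N.

2490 N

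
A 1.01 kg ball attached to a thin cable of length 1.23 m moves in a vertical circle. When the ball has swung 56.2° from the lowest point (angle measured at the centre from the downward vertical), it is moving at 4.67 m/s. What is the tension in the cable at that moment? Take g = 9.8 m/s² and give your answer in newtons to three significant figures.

Take the radial direction toward the centre of the circle as positive. The component of the weight along the string toward the centre is −mg cos φ (φ measured from the bottom), so Newton's second law along the string gives T − mg cos φ = m v²/r.
cos 56.2° = 0.5563, so T = m(v²/r + g cos φ) = 1.01 × ((4.67)²/1.23 + 9.8 × 0.5563) = 1.01 × (17.73 + (5.452)) = 1.01 × 23.18 = 23.41 N.

23.4 N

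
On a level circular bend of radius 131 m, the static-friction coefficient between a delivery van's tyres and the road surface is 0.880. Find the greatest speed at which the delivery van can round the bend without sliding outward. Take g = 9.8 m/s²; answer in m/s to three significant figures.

33.6 m/s

Friction provides the centripetal force on a flat curve. At maximum speed it is at its limiting value: μ_s m g = m v²/r.
Mass cancels: v_max = √(μ_s g r) = √(0.880 × 9.8 × 131) = √1130 = 33.61 m/s.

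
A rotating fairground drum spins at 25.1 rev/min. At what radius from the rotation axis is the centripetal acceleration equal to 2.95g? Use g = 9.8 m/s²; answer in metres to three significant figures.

4.18 m

ω = 25.1 rev/min × 2π/60 = 2.628 rad/s.
a_c = ω²r = 2.95g ⇒ r = 2.95 × 9.8 / (2.628)² = 28.91/6.909 = 4.184 m.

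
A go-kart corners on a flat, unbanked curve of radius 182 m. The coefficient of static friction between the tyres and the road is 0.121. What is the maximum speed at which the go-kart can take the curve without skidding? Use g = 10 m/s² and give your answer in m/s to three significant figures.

Friction provides the centripetal force on a flat curve. At maximum speed it is at its limiting value: μ_s m g = m v²/r.
Mass cancels: v_max = √(μ_s g r) = √(0.121 × 10.0 × 182) = √220.2 = 14.84 m/s.

14.8 m/s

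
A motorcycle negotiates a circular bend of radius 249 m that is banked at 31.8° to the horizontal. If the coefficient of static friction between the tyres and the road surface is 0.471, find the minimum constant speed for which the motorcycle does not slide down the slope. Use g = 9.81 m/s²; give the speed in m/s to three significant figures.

16.8 m/s

At the minimum speed, friction acts up the slope at its limiting value f = μN. Radially (horizontal, toward centre): N sinθ − μN cosθ = mv²/r. Vertically: N cosθ + μN sinθ = mg.
Dividing: v² = r g (sinθ − μcosθ)/(cosθ + μsinθ).
sinθ − μcosθ = 0.5270 − 0.471×0.8499 = 0.1267; cosθ + μsinθ = 0.8499 + 0.471×0.5270 = 1.098.
v² = 249 × 9.81 × 0.1267/1.098 = 281.7 m²/s², so v = 16.79 m/s.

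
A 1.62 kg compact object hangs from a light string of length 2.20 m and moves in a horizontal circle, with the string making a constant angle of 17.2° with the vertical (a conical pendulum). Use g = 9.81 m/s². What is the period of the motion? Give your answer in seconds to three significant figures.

2.91 s

r = L sinθ = 0.6506 m. From T sinθ = mω²r and T cosθ = mg: tanθ = ω²r/g, so ω² = g tanθ / r = g/(L cosθ).
ω = √(g/(L cosθ)) = √(9.81/(2.20 × 0.9553)) = √4.668 = 2.161 rad/s.
Period = 2π/ω = 2.908 s.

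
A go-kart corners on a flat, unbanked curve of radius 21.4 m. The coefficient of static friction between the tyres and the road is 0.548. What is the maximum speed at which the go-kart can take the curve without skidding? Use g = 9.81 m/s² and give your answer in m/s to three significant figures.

Friction provides the centripetal force on a flat curve. At maximum speed it is at its limiting value: μ_s m g = m v²/r.
Mass cancels: v_max = √(μ_s g r) = √(0.548 × 9.81 × 21.4) = √115.0 = 10.73 m/s.

10.7 m/s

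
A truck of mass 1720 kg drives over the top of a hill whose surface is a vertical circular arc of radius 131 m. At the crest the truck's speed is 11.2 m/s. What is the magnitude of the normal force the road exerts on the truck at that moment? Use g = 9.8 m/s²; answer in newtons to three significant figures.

At the crest the centripetal acceleration points downward (toward the centre of the arc), so mg − N = mv²/r.
N = m(g − v²/r) = 1720 × (9.8 − (11.2)²/131) = 1720 × (9.8 − 0.9576) = 1720 × 8.842 = 15210 N.

15200 N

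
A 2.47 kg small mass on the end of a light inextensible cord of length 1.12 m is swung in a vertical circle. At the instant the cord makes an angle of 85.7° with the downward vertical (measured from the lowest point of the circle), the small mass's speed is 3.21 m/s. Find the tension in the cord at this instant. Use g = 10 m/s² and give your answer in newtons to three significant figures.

24.6 N

Take the radial direction toward the centre of the circle as positive. The component of the weight along the string toward the centre is −mg cos φ (φ measured from the bottom), so Newton's second law along the string gives T − mg cos φ = m v²/r.
cos 85.7° = 0.07498, so T = m(v²/r + g cos φ) = 2.47 × ((3.21)²/1.12 + 10.0 × 0.07498) = 2.47 × (9.200 + (0.7498)) = 2.47 × 9.950 = 24.58 N.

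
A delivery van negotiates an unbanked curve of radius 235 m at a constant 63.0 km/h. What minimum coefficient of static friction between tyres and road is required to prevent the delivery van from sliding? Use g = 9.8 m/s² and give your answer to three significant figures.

v = 63.0/3.6 = 17.50 m/s.
Friction provides the centripetal force: μ_s m g = m v²/r, so μ_s = v²/(g r) = (17.50)²/(9.8 × 235) = 306.2/2303 = 0.1330.

0.133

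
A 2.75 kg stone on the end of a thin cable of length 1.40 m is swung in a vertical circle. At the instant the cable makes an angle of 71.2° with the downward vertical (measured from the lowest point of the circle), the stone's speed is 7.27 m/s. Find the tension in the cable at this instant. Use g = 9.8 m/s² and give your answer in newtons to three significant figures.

113 N

Take the radial direction toward the centre of the circle as positive. The component of the weight along the string toward the centre is −mg cos φ (φ measured from the bottom), so Newton's second law along the string gives T − mg cos φ = m v²/r.
cos 71.2° = 0.3223, so T = m(v²/r + g cos φ) = 2.75 × ((7.27)²/1.40 + 9.8 × 0.3223) = 2.75 × (37.75 + (3.158)) = 2.75 × 40.91 = 112.5 N.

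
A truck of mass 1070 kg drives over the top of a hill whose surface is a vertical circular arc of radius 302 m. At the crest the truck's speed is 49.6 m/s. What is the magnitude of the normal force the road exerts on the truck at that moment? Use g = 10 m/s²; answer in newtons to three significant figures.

1980 N

At the crest the centripetal acceleration points downward (toward the centre of the arc), so mg − N = mv²/r.
N = m(g − v²/r) = 1070 × (10.0 − (49.6)²/302) = 1070 × (10.0 − 8.146) = 1070 × 1.854 = 1984 N.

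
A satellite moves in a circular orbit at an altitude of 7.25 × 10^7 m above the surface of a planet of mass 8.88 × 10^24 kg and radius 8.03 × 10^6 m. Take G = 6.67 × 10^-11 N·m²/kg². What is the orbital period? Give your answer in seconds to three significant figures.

r = R + h = 8.03 × 10^6 + 7.25 × 10^7 = 8.053 × 10^7 m. Gravity provides the centripetal force: G M m / r² = m v² / r ⇒ v = √(GM/r) = 2712 m/s.
T = 2πr/v = 2π × 8.053 × 10^7 / 2712 = 186600 s.

187000 s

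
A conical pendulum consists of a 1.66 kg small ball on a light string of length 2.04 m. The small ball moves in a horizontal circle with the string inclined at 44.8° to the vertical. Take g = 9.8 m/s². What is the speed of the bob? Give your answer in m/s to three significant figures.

3.74 m/s

The radius of the circle is r = L sinθ = 2.04 × sin 44.8° = 1.437 m.
Horizontally T sinθ = mv²/r and vertically T cosθ = mg, so tanθ = v²/(rg).
v = √(r g tanθ) = √(1.437 × 9.8 × 0.9930) = √13.99 = 3.740 m/s.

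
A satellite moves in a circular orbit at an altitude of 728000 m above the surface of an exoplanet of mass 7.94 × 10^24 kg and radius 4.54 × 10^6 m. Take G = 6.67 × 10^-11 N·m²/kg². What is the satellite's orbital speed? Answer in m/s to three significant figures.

10000 m/s

Orbital radius r = R + h = 4.54 × 10^6 + 728000 = 5.268 × 10^6 m.
Gravity supplies the centripetal force: G M m / r² = m v² / r, so v = √(GM/r).
v = √(6.67 × 10^-11 × 7.94 × 10^24 / 5.268 × 10^6) = √(1.005 × 10^8) = 10030 m/s.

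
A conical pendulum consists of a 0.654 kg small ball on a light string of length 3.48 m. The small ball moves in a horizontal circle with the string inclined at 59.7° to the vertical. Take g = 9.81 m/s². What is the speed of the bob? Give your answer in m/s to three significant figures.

7.10 m/s

The radius of the circle is r = L sinθ = 3.48 × sin 59.7° = 3.005 m.
Horizontally T sinθ = mv²/r and vertically T cosθ = mg, so tanθ = v²/(rg).
v = √(r g tanθ) = √(3.005 × 9.81 × 1.711) = √50.44 = 7.102 m/s.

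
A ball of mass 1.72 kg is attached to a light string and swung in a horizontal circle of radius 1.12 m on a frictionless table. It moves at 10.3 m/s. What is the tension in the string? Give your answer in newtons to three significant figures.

The tension is the only horizontal force, so it supplies the full centripetal force: T = m v²/r = 1.72 × (10.30)²/1.12 = 1.72 × 106.1/1.12 = 162.9 N.

163 N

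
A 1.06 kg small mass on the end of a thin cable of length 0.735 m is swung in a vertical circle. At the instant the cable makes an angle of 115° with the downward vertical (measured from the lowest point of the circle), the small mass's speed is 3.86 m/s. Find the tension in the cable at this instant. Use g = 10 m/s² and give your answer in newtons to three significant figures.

Take the radial direction toward the centre of the circle as positive. The component of the weight along the string toward the centre is −mg cos φ (φ measured from the bottom), so Newton's second law along the string gives T − mg cos φ = m v²/r.
cos 115° = -0.4226, so T = m(v²/r + g cos φ) = 1.06 × ((3.86)²/0.735 + 10.0 × -0.4226) = 1.06 × (20.27 + (-4.226)) = 1.06 × 16.05 = 17.01 N.

17.0 N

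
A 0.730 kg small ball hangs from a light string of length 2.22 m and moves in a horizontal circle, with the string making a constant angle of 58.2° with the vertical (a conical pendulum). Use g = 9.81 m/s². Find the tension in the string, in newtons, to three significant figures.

Vertically the bob has no acceleration, so T cosθ = mg.
T = mg/cosθ = 0.730 × 9.81 / cos 58.2° = 7.161/0.5270 = 13.59 N.

13.6 N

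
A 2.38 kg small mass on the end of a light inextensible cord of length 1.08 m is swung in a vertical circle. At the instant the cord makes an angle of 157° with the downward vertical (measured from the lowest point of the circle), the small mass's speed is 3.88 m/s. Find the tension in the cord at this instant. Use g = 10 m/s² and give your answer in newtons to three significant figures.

11.3 N

Take the radial direction toward the centre of the circle as positive. The component of the weight along the string toward the centre is −mg cos φ (φ measured from the bottom), so Newton's second law along the string gives T − mg cos φ = m v²/r.
cos 157° = -0.9205, so T = m(v²/r + g cos φ) = 2.38 × ((3.88)²/1.08 + 10.0 × -0.9205) = 2.38 × (13.94 + (-9.205)) = 2.38 × 4.734 = 11.27 N.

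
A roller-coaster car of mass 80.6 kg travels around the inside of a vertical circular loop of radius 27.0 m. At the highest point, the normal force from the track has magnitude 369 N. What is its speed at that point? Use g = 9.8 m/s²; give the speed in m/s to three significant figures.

At the top, N + mg = mv²/r, so v = √(r(N/m + g)) = √(27.0 × (369/80.6 + 9.8)) = √(27.0 × 14.38) = √388.2 = 19.70 m/s.

19.7 m/s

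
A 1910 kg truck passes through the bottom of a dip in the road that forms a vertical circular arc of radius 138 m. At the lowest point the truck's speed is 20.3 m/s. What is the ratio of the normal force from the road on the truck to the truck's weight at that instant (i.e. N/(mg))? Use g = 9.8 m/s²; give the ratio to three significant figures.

1.30

At the bottom, N − mg = mv²/r, so N = m(v²/r + g) and N/(mg) = v²/(rg) + 1 = (20.3)²/(138 × 9.8) + 1 = 0.3047 + 1 = 1.305.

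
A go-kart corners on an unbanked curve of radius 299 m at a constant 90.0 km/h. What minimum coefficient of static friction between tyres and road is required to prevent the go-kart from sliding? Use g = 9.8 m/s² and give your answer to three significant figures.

0.213

v = 90.0/3.6 = 25.00 m/s.
Friction provides the centripetal force: μ_s m g = m v²/r, so μ_s = v²/(g r) = (25.00)²/(9.8 × 299) = 625.0/2930 = 0.2133.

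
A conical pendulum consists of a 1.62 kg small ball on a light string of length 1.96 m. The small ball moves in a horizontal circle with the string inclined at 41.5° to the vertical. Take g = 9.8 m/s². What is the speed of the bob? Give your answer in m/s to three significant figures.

3.36 m/s

The radius of the circle is r = L sinθ = 1.96 × sin 41.5° = 1.299 m.
Horizontally T sinθ = mv²/r and vertically T cosθ = mg, so tanθ = v²/(rg).
v = √(r g tanθ) = √(1.299 × 9.8 × 0.8847) = √11.26 = 3.356 m/s.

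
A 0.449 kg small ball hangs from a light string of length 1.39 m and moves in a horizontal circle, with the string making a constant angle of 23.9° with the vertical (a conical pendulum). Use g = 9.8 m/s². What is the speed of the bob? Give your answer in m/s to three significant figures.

1.56 m/s

The radius of the circle is r = L sinθ = 1.39 × sin 23.9° = 0.5631 m.
Horizontally T sinθ = mv²/r and vertically T cosθ = mg, so tanθ = v²/(rg).
v = √(r g tanθ) = √(0.5631 × 9.8 × 0.4431) = √2.446 = 1.564 m/s.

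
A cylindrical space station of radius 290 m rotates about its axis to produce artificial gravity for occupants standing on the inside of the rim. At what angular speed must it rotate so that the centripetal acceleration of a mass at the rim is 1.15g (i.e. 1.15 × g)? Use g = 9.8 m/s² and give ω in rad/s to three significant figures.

0.197 rad/s

Centripetal acceleration a_c = ω²r. Setting ω²r = 1.15g:
ω = √(1.15g / r) = √(1.15 × 9.8 / 290) = √0.03886 = 0.1971 rad/s.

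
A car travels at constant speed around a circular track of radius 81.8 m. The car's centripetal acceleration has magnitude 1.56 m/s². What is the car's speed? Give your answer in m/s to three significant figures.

a_c = v²/r ⇒ v = √(a_c · r) = √(1.56 × 81.8) = √127.6 = 11.30 m/s.

11.3 m/s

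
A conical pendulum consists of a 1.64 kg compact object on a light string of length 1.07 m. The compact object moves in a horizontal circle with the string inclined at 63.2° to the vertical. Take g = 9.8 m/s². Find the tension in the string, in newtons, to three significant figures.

Vertically the bob has no acceleration, so T cosθ = mg.
T = mg/cosθ = 1.64 × 9.8 / cos 63.2° = 16.07/0.4509 = 35.65 N.

35.6 N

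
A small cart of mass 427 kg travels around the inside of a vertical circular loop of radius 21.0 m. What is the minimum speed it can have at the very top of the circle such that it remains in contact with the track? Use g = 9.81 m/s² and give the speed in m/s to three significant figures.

14.4 m/s

At the top, both weight mg and N point toward the centre: N + mg = mv²/r.
At minimum speed N → 0, so mg = mv_min²/r ⇒ v_min = √(g r) = √(9.81 × 21.0) = 14.35 m/s.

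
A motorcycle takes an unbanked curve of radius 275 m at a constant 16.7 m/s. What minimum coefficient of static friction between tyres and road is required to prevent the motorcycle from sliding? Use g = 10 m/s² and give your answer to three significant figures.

0.101

Friction provides the centripetal force: μ_s m g = m v²/r, so μ_s = v²/(g r) = (16.70)²/(10.0 × 275) = 278.9/2750 = 0.1014.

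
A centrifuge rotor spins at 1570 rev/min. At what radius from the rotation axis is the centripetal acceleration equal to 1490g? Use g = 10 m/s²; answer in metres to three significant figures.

0.551 m

ω = 1570 rev/min × 2π/60 = 164.4 rad/s.
a_c = ω²r = 1490g ⇒ r = 1490 × 10.0 / (164.4)² = 14900/27030 = 0.5512 m.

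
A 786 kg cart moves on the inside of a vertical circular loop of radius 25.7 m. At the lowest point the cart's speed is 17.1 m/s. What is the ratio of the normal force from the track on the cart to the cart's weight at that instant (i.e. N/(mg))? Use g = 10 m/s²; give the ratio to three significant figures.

2.14

At the bottom, N − mg = mv²/r, so N = m(v²/r + g) and N/(mg) = v²/(rg) + 1 = (17.1)²/(25.7 × 10.0) + 1 = 1.138 + 1 = 2.138.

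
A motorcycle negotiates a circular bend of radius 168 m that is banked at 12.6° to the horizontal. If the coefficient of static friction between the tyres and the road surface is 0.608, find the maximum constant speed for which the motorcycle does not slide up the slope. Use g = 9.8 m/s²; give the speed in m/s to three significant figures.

39.8 m/s

At the maximum speed, friction acts down the slope at its limiting value f = μN. Radially (horizontal, toward centre): N sinθ + μN cosθ = mv²/r. Vertically: N cosθ − μN sinθ = mg.
Dividing: v² = r g (sinθ + μcosθ)/(cosθ − μsinθ).
sinθ + μcosθ = 0.2181 + 0.608×0.9759 = 0.8115; cosθ − μsinθ = 0.9759 − 0.608×0.2181 = 0.8433.
v² = 168 × 9.8 × 0.8115/0.8433 = 1584 m²/s², so v = 39.80 m/s.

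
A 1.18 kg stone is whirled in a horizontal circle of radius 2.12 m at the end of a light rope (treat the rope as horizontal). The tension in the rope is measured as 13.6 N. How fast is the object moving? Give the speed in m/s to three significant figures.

4.94 m/s

T = m v²/r ⇒ v = √(T r / m) = √(13.6 × 2.12 / 1.18) = √24.43 = 4.943 m/s.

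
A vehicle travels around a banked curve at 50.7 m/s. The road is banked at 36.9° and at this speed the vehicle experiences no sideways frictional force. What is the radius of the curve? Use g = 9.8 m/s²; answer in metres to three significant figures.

349 m

Frictionless banking: tanθ = v²/(rg), so r = v²/(g tanθ).
r = (50.7)²/(9.8 × tan 36.9°) = 2570/(9.8 × 0.7508) = 2570/7.358 = 349.3 m.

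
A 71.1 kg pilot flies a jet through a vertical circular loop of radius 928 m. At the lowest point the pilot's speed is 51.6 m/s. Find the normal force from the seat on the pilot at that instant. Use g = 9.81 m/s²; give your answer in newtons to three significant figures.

At the lowest point, N points up (toward the centre) and the weight mg points down (away from the centre), so the net inward force is N − mg = mv²/r.
N = m(v²/r + g) = 71.1 × ((51.6)²/928 + 9.81) = 71.1 × (2.869 + 9.81) = 71.1 × 12.68 = 901.5 N.

901 N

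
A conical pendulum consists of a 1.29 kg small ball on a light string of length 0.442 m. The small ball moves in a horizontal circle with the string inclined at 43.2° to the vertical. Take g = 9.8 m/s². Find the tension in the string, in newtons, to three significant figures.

Vertically the bob has no acceleration, so T cosθ = mg.
T = mg/cosθ = 1.29 × 9.8 / cos 43.2° = 12.64/0.7290 = 17.34 N.

17.3 N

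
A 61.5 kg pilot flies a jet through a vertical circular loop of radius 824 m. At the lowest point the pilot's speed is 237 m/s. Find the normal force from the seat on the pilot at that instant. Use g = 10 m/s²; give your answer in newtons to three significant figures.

At the lowest point, N points up (toward the centre) and the weight mg points down (away from the centre), so the net inward force is N − mg = mv²/r.
N = m(v²/r + g) = 61.5 × ((237)²/824 + 10.0) = 61.5 × (68.17 + 10.0) = 61.5 × 78.17 = 4807 N.

4810 N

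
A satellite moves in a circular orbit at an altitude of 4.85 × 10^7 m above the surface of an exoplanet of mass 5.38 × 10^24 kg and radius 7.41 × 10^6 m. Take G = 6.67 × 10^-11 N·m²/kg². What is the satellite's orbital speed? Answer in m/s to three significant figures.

Orbital radius r = R + h = 7.41 × 10^6 + 4.85 × 10^7 = 5.591 × 10^7 m.
Gravity supplies the centripetal force: G M m / r² = m v² / r, so v = √(GM/r).
v = √(6.67 × 10^-11 × 5.38 × 10^24 / 5.591 × 10^7) = √(6.418 × 10^6) = 2533 m/s.

2530 m/s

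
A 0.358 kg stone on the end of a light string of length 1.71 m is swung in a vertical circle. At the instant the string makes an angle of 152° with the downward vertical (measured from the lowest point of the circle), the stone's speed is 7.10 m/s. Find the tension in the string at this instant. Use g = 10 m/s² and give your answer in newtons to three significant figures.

7.39 N

Take the radial direction toward the centre of the circle as positive. The component of the weight along the string toward the centre is −mg cos φ (φ measured from the bottom), so Newton's second law along the string gives T − mg cos φ = m v²/r.
cos 152° = -0.8829, so T = m(v²/r + g cos φ) = 0.358 × ((7.10)²/1.71 + 10.0 × -0.8829) = 0.358 × (29.48 + (-8.829)) = 0.358 × 20.65 = 7.393 N.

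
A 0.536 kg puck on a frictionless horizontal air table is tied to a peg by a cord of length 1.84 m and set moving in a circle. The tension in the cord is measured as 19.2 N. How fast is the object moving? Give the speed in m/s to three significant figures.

T = m v²/r ⇒ v = √(T r / m) = √(19.2 × 1.84 / 0.536) = √65.91 = 8.119 m/s.

8.12 m/s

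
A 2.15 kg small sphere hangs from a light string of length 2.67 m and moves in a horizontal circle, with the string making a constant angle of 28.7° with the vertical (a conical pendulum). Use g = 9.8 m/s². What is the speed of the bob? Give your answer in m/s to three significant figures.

2.62 m/s

The radius of the circle is r = L sinθ = 2.67 × sin 28.7° = 1.282 m.
Horizontally T sinθ = mv²/r and vertically T cosθ = mg, so tanθ = v²/(rg).
v = √(r g tanθ) = √(1.282 × 9.8 × 0.5475) = √6.879 = 2.623 m/s.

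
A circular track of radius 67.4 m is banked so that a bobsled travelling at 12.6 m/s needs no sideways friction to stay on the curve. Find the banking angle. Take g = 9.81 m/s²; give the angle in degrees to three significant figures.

With no friction, the horizontal component of the normal force provides the centripetal force: N sinθ = mv²/r, while N cosθ = mg vertically.
Dividing: tanθ = v²/(r g) = (12.6)²/(67.4 × 9.81) = 158.8/661.2 = 0.2401.
θ = arctan(0.2401) = 13.50°.

13.5°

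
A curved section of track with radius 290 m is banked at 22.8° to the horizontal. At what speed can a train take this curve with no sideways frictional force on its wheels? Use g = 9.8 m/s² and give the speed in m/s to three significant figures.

34.6 m/s

On a frictionless banked curve, N sinθ = mv²/r and N cosθ = mg, so tanθ = v²/(rg).
v = √(r g tanθ) = √(290 × 9.8 × tan 22.8°) = √(290 × 9.8 × 0.4204) = √1195 = 34.56 m/s.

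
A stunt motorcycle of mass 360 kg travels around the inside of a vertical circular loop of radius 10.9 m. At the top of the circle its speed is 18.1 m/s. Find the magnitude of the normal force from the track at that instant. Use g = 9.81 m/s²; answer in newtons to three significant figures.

7290 N

At the top, both N and the weight mg point inward (toward the centre), so N + mg = mv²/r.
N = m(v²/r − g) = 360 × ((18.1)²/10.9 − 9.81) = 360 × (30.06 − 9.81) = 360 × 20.25 = 7289 N.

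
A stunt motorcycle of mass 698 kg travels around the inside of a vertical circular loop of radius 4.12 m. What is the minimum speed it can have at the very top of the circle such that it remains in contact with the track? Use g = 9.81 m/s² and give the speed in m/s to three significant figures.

6.36 m/s

At the top, both weight mg and N point toward the centre: N + mg = mv²/r.
At minimum speed N → 0, so mg = mv_min²/r ⇒ v_min = √(g r) = √(9.81 × 4.12) = 6.357 m/s.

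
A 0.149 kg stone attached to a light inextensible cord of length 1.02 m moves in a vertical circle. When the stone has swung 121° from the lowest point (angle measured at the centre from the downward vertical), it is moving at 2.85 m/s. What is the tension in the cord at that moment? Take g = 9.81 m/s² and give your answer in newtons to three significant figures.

0.434 N

Take the radial direction toward the centre of the circle as positive. The component of the weight along the string toward the centre is −mg cos φ (φ measured from the bottom), so Newton's second law along the string gives T − mg cos φ = m v²/r.
cos 121° = -0.5150, so T = m(v²/r + g cos φ) = 0.149 × ((2.85)²/1.02 + 9.81 × -0.5150) = 0.149 × (7.963 + (-5.053)) = 0.149 × 2.911 = 0.4337 N.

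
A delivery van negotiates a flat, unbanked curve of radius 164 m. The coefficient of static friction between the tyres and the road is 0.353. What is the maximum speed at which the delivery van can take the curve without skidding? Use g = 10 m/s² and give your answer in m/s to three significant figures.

The only inward force on a level bend is static friction, so at the limit f_s = μ_s N = μ_s m g = m v²/r.
Mass cancels: v_max = √(μ_s g r) = √(0.353 × 10.0 × 164) = √578.9 = 24.06 m/s.

24.1 m/s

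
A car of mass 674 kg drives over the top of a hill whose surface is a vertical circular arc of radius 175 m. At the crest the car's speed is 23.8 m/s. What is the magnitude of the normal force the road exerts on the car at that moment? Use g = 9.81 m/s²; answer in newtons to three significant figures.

At the crest the centripetal acceleration points downward (toward the centre of the arc), so mg − N = mv²/r.
N = m(g − v²/r) = 674 × (9.81 − (23.8)²/175) = 674 × (9.81 − 3.237) = 674 × 6.573 = 4430 N.

4430 N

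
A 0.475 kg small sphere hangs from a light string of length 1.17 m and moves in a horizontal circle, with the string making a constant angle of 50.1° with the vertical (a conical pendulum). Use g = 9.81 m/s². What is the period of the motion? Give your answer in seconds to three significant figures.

1.74 s

r = L sinθ = 0.8976 m. From T sinθ = mω²r and T cosθ = mg: tanθ = ω²r/g, so ω² = g tanθ / r = g/(L cosθ).
ω = √(g/(L cosθ)) = √(9.81/(1.17 × 0.6414)) = √13.07 = 3.615 rad/s.
Period = 2π/ω = 1.738 s.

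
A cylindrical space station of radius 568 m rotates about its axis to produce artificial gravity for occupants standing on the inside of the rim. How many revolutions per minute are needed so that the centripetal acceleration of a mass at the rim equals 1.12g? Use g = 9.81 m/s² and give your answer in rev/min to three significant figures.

1.33 rev/min

Require ω²r = 1.12g, so ω = √(1.12 × 9.81/568) = 0.1391 rad/s.
In rev/min: ω × 60/(2π) = 0.1391 × 60/(2π) = 1.328 rev/min.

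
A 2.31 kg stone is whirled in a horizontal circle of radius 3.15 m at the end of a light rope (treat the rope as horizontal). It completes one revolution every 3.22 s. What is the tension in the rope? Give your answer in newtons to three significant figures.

v = 2πr/T = 2π × 3.15/3.22 = 6.147 m/s.
The tension is the only horizontal force, so it supplies the full centripetal force: T = m v²/r = 2.31 × (6.147)²/3.15 = 2.31 × 37.78/3.15 = 27.71 N.

27.7 N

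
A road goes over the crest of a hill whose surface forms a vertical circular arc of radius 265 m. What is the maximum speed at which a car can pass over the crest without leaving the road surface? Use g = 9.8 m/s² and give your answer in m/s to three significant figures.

At the crest the centre of the circle is below the car, so the net downward (centripetal) force is mg − N = mv²/r.
The car leaves the road when N → 0, giving v_max = √(g r) = √(9.8 × 265) = 50.96 m/s.

51.0 m/s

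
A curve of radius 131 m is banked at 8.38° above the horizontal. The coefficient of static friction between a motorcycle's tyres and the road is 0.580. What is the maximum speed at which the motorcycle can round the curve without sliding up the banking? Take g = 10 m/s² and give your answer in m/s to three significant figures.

At the maximum speed, friction acts down the slope at its limiting value f = μN. Radially (horizontal, toward centre): N sinθ + μN cosθ = mv²/r. Vertically: N cosθ − μN sinθ = mg.
Dividing: v² = r g (sinθ + μcosθ)/(cosθ − μsinθ).
sinθ + μcosθ = 0.1457 + 0.580×0.9893 = 0.7195; cosθ − μsinθ = 0.9893 − 0.580×0.1457 = 0.9048.
v² = 131 × 10.0 × 0.7195/0.9048 = 1042 m²/s², so v = 32.28 m/s.

32.3 m/s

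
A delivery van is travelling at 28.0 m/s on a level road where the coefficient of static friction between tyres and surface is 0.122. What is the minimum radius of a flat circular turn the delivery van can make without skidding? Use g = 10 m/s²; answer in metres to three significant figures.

643 m

At the limit, μ_s m g = m v²/r, so r_min = v²/(μ_s g) = (28.0)²/(0.122 × 10.0) = 784.0/1.220 = 642.6 m.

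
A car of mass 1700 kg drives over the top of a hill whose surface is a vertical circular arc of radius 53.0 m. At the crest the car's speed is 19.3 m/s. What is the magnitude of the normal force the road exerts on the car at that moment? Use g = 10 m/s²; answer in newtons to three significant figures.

5050 N

At the crest the centripetal acceleration points downward (toward the centre of the arc), so mg − N = mv²/r.
N = m(g − v²/r) = 1700 × (10.0 − (19.3)²/53.0) = 1700 × (10.0 − 7.028) = 1700 × 2.972 = 5052 N.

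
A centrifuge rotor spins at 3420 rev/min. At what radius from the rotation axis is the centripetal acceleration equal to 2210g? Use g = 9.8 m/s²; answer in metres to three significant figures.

0.169 m

ω = 3420 rev/min × 2π/60 = 358.1 rad/s.
a_c = ω²r = 2210g ⇒ r = 2210 × 9.8 / (358.1)² = 21660/128300 = 0.1689 m.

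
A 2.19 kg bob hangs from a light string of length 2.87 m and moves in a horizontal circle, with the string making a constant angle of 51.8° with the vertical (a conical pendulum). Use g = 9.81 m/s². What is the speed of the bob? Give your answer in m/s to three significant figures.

The radius of the circle is r = L sinθ = 2.87 × sin 51.8° = 2.255 m.
Horizontally T sinθ = mv²/r and vertically T cosθ = mg, so tanθ = v²/(rg).
v = √(r g tanθ) = √(2.255 × 9.81 × 1.271) = √28.12 = 5.303 m/s.

5.30 m/s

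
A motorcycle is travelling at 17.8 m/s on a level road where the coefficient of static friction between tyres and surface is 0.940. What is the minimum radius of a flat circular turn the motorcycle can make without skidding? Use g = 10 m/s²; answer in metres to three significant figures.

33.7 m

At the limit, μ_s m g = m v²/r, so r_min = v²/(μ_s g) = (17.8)²/(0.940 × 10.0) = 316.8/9.400 = 33.71 m.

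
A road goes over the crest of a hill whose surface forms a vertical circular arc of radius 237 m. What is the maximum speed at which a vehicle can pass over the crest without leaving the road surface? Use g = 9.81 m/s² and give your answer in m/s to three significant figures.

48.2 m/s

At the crest the centre of the circle is below the vehicle, so the net downward (centripetal) force is mg − N = mv²/r.
The vehicle leaves the road when N → 0, giving v_max = √(g r) = √(9.81 × 237) = 48.22 m/s.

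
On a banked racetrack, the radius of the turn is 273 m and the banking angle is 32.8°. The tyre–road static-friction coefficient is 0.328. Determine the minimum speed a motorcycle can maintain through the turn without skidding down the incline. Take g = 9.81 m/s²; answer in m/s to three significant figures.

26.5 m/s

At the minimum speed, friction acts up the slope at its limiting value f = μN. Radially (horizontal, toward centre): N sinθ − μN cosθ = mv²/r. Vertically: N cosθ + μN sinθ = mg.
Dividing: v² = r g (sinθ − μcosθ)/(cosθ + μsinθ).
sinθ − μcosθ = 0.5417 − 0.328×0.8406 = 0.2660; cosθ + μsinθ = 0.8406 + 0.328×0.5417 = 1.018.
v² = 273 × 9.81 × 0.2660/1.018 = 699.6 m²/s², so v = 26.45 m/s.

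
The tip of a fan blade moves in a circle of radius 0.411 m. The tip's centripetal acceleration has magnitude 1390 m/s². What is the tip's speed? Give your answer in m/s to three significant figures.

a_c = v²/r ⇒ v = √(a_c · r) = √(1390 × 0.411) = √571.3 = 23.90 m/s.

23.9 m/s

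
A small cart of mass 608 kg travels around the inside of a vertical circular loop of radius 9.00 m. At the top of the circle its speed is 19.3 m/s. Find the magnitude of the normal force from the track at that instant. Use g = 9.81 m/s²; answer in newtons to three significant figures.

19200 N

At the top, both N and the weight mg point inward (toward the centre), so N + mg = mv²/r.
N = m(v²/r − g) = 608 × ((19.3)²/9.00 − 9.81) = 608 × (41.39 − 9.81) = 608 × 31.58 = 19200 N.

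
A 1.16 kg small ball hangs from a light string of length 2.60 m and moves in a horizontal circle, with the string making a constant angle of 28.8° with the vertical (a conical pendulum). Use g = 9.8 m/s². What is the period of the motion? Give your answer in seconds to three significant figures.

3.03 s

r = L sinθ = 1.253 m. From T sinθ = mω²r and T cosθ = mg: tanθ = ω²r/g, so ω² = g tanθ / r = g/(L cosθ).
ω = √(g/(L cosθ)) = √(9.8/(2.60 × 0.8763)) = √4.301 = 2.074 rad/s.
Period = 2π/ω = 3.030 s.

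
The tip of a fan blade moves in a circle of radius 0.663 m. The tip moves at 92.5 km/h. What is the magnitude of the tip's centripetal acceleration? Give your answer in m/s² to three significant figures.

996 m/s²

v = 92.5 km/h = 92.5/3.6 = 25.69 m/s.
a_c = v²/r = (25.69)²/0.663 = 660.2/0.663 = 995.8 m/s².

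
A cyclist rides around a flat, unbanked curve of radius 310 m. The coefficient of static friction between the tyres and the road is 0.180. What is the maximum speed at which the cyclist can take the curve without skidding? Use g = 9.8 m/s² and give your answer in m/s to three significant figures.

23.4 m/s

On a flat curve, static friction is the only horizontal force, so it must supply the full centripetal force: μ_s m g = m v²/r.
Mass cancels: v_max = √(μ_s g r) = √(0.180 × 9.8 × 310) = √546.8 = 23.38 m/s.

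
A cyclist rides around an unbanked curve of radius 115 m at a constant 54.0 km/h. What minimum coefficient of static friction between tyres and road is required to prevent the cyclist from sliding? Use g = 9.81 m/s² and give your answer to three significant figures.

0.199

v = 54.0/3.6 = 15.00 m/s.
Friction provides the centripetal force: μ_s m g = m v²/r, so μ_s = v²/(g r) = (15.00)²/(9.81 × 115) = 225.0/1128 = 0.1994.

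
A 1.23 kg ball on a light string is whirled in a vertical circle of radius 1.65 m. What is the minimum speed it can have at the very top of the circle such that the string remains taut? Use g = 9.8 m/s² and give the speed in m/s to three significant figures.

At the highest point the centre is directly below, so both the weight and T act inward: T + mg = mv²/r.
At minimum speed T → 0, so mg = mv_min²/r ⇒ v_min = √(g r) = √(9.8 × 1.65) = 4.021 m/s.

4.02 m/s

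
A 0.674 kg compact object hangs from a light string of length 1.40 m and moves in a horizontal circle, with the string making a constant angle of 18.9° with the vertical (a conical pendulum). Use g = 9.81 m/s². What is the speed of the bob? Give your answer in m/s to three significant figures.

1.23 m/s

The radius of the circle is r = L sinθ = 1.40 × sin 18.9° = 0.4535 m.
Horizontally T sinθ = mv²/r and vertically T cosθ = mg, so tanθ = v²/(rg).
v = √(r g tanθ) = √(0.4535 × 9.81 × 0.3424) = √1.523 = 1.234 m/s.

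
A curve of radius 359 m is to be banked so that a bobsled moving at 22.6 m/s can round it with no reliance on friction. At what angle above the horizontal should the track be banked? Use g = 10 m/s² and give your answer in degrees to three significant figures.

With no friction, the horizontal component of the normal force provides the centripetal force: N sinθ = mv²/r, while N cosθ = mg vertically.
Dividing: tanθ = v²/(r g) = (22.6)²/(359 × 10.0) = 510.8/3590 = 0.1423.
θ = arctan(0.1423) = 8.097°.

8.10°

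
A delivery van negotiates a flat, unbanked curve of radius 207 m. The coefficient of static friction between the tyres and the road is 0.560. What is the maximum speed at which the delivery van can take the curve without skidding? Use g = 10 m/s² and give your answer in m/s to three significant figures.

34.0 m/s

On a flat curve, static friction is the only horizontal force, so it must supply the full centripetal force: μ_s m g = m v²/r.
Mass cancels: v_max = √(μ_s g r) = √(0.560 × 10.0 × 207) = √1159 = 34.05 m/s.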